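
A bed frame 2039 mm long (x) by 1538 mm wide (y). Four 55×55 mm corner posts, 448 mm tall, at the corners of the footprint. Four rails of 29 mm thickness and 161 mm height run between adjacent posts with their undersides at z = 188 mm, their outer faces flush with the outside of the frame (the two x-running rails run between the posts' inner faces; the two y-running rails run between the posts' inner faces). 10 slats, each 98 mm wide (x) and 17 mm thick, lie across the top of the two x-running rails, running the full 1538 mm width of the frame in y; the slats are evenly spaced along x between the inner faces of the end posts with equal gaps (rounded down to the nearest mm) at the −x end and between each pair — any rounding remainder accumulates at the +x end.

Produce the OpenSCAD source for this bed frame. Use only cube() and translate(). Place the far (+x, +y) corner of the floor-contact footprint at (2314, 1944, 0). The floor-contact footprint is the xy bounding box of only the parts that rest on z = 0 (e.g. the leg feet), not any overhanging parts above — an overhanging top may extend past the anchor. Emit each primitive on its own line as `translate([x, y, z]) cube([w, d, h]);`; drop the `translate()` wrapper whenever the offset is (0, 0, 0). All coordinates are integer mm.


translate([275, 406, 0]) cube([55, 55, 448]);
translate([275, 1889, 0]) cube([55, 55, 448]);
translate([2259, 406, 0]) cube([55, 55, 448]);
translate([2259, 1889, 0]) cube([55, 55, 448]);
translate([330, 406, 188]) cube([1929, 29, 161]);
translate([330, 1915, 188]) cube([1929, 29, 161]);
translate([275, 461, 188]) cube([29, 1428, 161]);
translate([2285, 461, 188]) cube([29, 1428, 161]);
translate([416, 406, 349]) cube([98, 1538, 17]);
translate([600, 406, 349]) cube([98, 1538, 17]);
translate([784, 406, 349]) cube([98, 1538, 17]);
translate([968, 406, 349]) cube([98, 1538, 17]);
translate([1152, 406, 349]) cube([98, 1538, 17]);
translate([1336, 406, 349]) cube([98, 1538, 17]);
translate([1520, 406, 349]) cube([98, 1538, 17]);
translate([1704, 406, 349]) cube([98, 1538, 17]);
translate([1888, 406, 349]) cube([98, 1538, 17]);
translate([2072, 406, 349]) cube([98, 1538, 17]);


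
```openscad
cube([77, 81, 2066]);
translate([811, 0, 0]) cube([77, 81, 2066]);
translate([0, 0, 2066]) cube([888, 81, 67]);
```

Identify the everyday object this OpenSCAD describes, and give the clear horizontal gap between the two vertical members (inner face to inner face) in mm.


A door frame. The clear opening width is 734 mm.

Two 2066 mm tall posts with a header on top — a door frame. The left jamb is 77 mm wide at x = 0; the right jamb starts at x = 811. The clear opening is 811 − 77 = 734 mm.


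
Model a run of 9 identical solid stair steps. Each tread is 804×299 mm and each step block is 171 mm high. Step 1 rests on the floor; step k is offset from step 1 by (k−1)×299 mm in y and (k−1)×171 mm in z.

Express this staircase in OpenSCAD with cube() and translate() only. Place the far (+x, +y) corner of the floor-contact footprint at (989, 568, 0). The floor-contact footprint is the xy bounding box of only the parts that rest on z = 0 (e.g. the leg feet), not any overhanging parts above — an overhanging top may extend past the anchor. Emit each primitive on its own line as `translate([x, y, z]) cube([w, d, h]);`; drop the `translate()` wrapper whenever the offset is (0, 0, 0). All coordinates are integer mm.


translate([185, 269, 0]) cube([804, 299, 171]);
translate([185, 568, 171]) cube([804, 299, 171]);
translate([185, 867, 342]) cube([804, 299, 171]);
translate([185, 1166, 513]) cube([804, 299, 171]);
translate([185, 1465, 684]) cube([804, 299, 171]);
translate([185, 1764, 855]) cube([804, 299, 171]);
translate([185, 2063, 1026]) cube([804, 299, 171]);
translate([185, 2362, 1197]) cube([804, 299, 171]);
translate([185, 2661, 1368]) cube([804, 299, 171]);


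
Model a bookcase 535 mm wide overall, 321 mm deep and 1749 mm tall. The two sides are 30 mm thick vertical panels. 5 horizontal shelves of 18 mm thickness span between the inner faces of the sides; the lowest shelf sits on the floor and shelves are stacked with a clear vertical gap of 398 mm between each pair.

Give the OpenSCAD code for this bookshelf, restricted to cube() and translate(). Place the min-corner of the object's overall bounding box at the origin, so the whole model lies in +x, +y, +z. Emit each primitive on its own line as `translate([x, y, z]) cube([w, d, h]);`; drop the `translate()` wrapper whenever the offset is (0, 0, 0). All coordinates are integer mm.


cube([30, 321, 1749]);
translate([505, 0, 0]) cube([30, 321, 1749]);
translate([30, 0, 0]) cube([475, 321, 18]);
translate([30, 0, 416]) cube([475, 321, 18]);
translate([30, 0, 832]) cube([475, 321, 18]);
translate([30, 0, 1248]) cube([475, 321, 18]);
translate([30, 0, 1664]) cube([475, 321, 18]);


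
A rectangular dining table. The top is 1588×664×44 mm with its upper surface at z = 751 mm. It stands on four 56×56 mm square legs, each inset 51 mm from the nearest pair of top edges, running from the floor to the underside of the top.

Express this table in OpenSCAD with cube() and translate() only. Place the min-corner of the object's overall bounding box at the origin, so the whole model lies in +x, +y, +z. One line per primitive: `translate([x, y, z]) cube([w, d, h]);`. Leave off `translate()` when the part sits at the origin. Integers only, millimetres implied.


translate([0, 0, 707]) cube([1588, 664, 44]);
translate([51, 51, 0]) cube([56, 56, 707]);
translate([1481, 51, 0]) cube([56, 56, 707]);
translate([51, 557, 0]) cube([56, 56, 707]);
translate([1481, 557, 0]) cube([56, 56, 707]);


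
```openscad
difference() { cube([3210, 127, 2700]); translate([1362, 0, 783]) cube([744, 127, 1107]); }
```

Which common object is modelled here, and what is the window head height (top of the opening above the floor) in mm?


A wall with a window opening. The window head height is 1890 mm.

A wall with a rectangular opening subtracted — a window. Sill at z = 783, opening 1107 mm tall, so the head is at 783 + 1107 = 1890 mm.


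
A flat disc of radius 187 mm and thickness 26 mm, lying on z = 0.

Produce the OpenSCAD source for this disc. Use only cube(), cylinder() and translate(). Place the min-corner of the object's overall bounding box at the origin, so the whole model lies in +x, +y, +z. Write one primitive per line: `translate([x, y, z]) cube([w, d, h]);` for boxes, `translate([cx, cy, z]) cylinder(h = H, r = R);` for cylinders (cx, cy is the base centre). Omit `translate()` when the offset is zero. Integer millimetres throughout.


translate([187, 187, 0]) cylinder(h = 26, r = 187);


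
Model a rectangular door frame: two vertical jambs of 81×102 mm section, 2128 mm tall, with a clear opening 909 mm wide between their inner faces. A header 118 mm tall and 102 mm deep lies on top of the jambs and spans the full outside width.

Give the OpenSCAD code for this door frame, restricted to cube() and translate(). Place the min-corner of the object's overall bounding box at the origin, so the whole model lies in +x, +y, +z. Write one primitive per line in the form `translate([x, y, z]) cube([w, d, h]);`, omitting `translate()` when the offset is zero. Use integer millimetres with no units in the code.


cube([81, 102, 2128]);
translate([990, 0, 0]) cube([81, 102, 2128]);
translate([0, 0, 2128]) cube([1071, 102, 118]);


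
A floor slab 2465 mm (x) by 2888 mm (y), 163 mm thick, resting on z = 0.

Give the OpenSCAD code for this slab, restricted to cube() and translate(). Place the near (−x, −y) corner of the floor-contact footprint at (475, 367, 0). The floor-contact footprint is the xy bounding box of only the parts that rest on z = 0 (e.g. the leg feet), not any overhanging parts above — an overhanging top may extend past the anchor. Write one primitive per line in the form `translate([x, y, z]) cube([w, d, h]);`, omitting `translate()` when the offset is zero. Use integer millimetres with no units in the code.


translate([475, 367, 0]) cube([2465, 2888, 163]);


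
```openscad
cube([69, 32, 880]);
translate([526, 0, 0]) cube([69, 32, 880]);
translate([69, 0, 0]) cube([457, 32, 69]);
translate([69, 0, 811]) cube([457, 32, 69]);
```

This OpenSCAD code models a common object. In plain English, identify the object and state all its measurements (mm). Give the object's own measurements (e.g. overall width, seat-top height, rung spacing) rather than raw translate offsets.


A rectangular picture frame lying in the x–z plane (depth along y). The opening is 457 mm wide (x) by 742 mm tall (z), surrounded by a border 69 mm wide on all four sides. The frame is 32 mm deep and is made of two full-height vertical stiles with two horizontal rails fitted between them.


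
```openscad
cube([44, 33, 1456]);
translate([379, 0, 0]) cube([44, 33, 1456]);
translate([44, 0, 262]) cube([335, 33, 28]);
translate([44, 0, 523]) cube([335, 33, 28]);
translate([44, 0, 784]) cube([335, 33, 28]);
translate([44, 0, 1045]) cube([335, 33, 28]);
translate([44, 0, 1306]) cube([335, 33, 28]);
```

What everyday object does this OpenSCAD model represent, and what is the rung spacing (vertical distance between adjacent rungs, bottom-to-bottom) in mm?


A ladder. The rung spacing is 261 mm.

Two tall 44×33 posts with 5 short bars between them — a ladder. Adjacent rungs sit at z = 262 and z = 523, so the spacing is 523 − 262 = 261 mm.


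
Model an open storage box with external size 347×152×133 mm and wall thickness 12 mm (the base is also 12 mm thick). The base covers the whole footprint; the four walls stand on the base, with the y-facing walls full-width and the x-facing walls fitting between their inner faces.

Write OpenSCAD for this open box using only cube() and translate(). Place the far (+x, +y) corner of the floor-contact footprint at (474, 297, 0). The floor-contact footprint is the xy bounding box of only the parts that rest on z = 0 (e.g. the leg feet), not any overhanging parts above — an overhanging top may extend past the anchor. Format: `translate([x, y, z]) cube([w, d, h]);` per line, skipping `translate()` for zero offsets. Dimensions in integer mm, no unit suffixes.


translate([127, 145, 0]) cube([347, 152, 12]);
translate([127, 145, 12]) cube([347, 12, 121]);
translate([127, 285, 12]) cube([347, 12, 121]);
translate([127, 157, 12]) cube([12, 128, 121]);
translate([462, 157, 12]) cube([12, 128, 121]);


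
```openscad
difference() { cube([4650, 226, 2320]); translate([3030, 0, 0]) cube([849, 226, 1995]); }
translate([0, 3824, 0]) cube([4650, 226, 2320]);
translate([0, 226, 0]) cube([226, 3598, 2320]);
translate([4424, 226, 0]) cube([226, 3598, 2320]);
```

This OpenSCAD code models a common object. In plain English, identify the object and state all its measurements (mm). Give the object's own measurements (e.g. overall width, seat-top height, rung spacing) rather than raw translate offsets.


A single room: four walls, each 2320 mm tall and 226 mm thick, enclosing an outside footprint 4650×4050 mm (x × y), no floor or roof. The front and back walls (−y and +y sides) run the full x-width; the side walls fit between their inner faces. A door opening 849 mm wide and 1995 mm tall is cut through the front wall from the floor up, its −x edge 3030 mm from the wall's −x end.


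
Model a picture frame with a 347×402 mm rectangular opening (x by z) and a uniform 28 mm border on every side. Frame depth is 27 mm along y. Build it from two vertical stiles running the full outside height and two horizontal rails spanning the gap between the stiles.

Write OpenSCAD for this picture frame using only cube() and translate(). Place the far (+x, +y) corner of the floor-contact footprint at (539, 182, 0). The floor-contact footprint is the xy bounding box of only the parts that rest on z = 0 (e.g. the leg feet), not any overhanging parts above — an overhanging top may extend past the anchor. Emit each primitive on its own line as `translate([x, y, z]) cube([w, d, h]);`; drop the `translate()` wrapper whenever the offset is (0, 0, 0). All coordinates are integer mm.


translate([136, 155, 0]) cube([28, 27, 458]);
translate([511, 155, 0]) cube([28, 27, 458]);
translate([164, 155, 0]) cube([347, 27, 28]);
translate([164, 155, 430]) cube([347, 27, 28]);


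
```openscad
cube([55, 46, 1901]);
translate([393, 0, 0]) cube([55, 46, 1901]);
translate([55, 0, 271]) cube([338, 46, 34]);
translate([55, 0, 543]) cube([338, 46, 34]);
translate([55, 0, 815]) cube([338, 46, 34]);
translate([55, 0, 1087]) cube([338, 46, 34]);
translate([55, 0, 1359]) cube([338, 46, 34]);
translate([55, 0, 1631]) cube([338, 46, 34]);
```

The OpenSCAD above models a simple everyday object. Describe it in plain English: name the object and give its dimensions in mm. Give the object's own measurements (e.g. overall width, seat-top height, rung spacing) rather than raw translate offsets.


A straight ladder. Two 55×46 mm vertical rails, 1901 mm tall, stand 448 mm apart (outside-to-outside) with their front faces coplanar on the −y side. 6 rungs, each 46 mm deep and 34 mm tall, span between the inner faces of the rails, front faces flush with the rails. The lowest rung's underside is at z = 271 mm and rungs are spaced 272 mm apart (underside to underside).


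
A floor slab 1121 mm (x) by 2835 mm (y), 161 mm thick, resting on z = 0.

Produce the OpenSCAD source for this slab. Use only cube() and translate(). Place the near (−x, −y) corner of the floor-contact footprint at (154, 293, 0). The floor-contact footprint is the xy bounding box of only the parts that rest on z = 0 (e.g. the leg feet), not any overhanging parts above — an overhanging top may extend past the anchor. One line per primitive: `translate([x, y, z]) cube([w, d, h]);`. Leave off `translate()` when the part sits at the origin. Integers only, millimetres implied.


translate([154, 293, 0]) cube([1121, 2835, 161]);


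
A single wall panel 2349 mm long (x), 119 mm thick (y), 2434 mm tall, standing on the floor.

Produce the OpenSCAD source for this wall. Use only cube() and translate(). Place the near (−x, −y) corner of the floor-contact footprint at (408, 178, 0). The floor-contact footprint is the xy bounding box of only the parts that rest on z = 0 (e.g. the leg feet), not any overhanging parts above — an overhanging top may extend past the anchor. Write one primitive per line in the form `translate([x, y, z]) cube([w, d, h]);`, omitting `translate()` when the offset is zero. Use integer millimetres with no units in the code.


translate([408, 178, 0]) cube([2349, 119, 2434]);


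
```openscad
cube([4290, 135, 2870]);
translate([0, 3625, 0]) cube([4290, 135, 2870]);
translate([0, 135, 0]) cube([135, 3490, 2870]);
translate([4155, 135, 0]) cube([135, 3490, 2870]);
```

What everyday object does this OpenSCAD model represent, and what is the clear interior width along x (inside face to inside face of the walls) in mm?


A house (or room) frame. The interior width is 4020 mm.

Four 2870 mm walls enclosing a rectangle with no floor or roof — a room or house frame. Outside width is 4290 mm and wall thickness is 135 mm, so the interior width is 4290 − 2 × 135 = 4020 mm.


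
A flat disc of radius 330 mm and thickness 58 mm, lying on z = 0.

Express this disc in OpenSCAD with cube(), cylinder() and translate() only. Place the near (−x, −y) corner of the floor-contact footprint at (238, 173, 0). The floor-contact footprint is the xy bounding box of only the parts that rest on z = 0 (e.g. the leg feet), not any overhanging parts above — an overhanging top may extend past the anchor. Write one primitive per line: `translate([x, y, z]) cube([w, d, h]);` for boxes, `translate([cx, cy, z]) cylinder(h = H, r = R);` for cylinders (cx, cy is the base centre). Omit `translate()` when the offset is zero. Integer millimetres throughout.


translate([568, 503, 0]) cylinder(h = 58, r = 330);


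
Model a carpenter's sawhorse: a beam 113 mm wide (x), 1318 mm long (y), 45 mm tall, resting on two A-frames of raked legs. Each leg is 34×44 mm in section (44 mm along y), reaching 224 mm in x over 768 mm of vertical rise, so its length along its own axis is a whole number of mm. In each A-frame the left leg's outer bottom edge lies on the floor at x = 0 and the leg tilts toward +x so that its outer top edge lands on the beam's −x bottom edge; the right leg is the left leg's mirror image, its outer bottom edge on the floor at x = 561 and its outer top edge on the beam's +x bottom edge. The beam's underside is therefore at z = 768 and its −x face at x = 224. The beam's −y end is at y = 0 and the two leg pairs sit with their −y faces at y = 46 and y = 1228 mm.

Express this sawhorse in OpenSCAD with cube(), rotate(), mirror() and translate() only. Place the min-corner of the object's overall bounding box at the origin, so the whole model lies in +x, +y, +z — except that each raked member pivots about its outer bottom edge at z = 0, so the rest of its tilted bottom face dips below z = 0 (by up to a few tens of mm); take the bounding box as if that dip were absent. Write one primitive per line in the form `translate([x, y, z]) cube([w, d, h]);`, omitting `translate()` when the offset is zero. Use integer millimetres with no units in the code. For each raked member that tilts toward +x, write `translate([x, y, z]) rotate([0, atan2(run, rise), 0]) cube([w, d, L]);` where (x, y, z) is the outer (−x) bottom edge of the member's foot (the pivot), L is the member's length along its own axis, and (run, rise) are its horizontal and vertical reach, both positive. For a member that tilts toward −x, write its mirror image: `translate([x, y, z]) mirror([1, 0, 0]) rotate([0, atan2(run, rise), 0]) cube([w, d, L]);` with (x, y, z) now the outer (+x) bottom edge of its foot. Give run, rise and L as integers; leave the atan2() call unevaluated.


// leg length = √(224² + 768²) = 800
// right-leg outer foot x = 2·224 + 113 = 561
// beam min-corner = (224, 0, 768)
translate([224, 0, 768]) cube([113, 1318, 45]);
translate([0, 46, 0]) rotate([0, atan2(224, 768), 0]) cube([34, 44, 800]);
translate([561, 46, 0]) mirror([1, 0, 0]) rotate([0, atan2(224, 768), 0]) cube([34, 44, 800]);
translate([0, 1228, 0]) rotate([0, atan2(224, 768), 0]) cube([34, 44, 800]);
translate([561, 1228, 0]) mirror([1, 0, 0]) rotate([0, atan2(224, 768), 0]) cube([34, 44, 800]);


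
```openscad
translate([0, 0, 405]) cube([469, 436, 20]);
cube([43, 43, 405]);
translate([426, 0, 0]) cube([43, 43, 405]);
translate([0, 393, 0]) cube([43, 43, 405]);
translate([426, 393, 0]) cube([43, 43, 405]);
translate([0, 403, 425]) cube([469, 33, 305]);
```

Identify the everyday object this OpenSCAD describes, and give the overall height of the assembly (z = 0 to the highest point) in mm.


A chair. The overall height is 730 mm.

A slab on four corner posts with a tall panel at the back — a chair. The seat slab sits at z = 405 with thickness 20, and the 305 mm backrest starts at the seat top, so the overall height is 405 + 20 + 305 = 730 mm.


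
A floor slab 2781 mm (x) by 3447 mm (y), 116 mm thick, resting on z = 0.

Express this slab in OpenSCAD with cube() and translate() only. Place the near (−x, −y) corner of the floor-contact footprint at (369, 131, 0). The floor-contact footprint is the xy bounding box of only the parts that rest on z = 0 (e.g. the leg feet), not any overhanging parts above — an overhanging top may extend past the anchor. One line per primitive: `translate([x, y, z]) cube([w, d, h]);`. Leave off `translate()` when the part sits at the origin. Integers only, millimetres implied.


translate([369, 131, 0]) cube([2781, 3447, 116]);


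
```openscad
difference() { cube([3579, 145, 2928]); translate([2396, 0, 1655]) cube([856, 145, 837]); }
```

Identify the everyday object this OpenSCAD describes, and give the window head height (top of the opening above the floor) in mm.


A wall with a window opening. The window head height is 2492 mm.

A wall with a rectangular opening subtracted — a window. Sill at z = 1655, opening 837 mm tall, so the head is at 1655 + 837 = 2492 mm.


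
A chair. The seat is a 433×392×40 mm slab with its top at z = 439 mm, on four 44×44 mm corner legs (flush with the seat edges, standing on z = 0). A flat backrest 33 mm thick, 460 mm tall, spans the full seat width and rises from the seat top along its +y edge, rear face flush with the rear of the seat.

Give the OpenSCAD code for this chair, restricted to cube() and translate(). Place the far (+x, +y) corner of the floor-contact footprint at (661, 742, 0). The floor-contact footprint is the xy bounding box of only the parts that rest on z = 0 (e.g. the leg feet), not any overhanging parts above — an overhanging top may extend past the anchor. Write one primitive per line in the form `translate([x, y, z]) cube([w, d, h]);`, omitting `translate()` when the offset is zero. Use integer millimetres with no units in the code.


// leg_h = 439 - 40 = 399
translate([228, 350, 399]) cube([433, 392, 40]);
translate([228, 350, 0]) cube([44, 44, 399]);
translate([617, 350, 0]) cube([44, 44, 399]);
translate([228, 698, 0]) cube([44, 44, 399]);
translate([617, 698, 0]) cube([44, 44, 399]);
translate([228, 709, 439]) cube([433, 33, 460]);


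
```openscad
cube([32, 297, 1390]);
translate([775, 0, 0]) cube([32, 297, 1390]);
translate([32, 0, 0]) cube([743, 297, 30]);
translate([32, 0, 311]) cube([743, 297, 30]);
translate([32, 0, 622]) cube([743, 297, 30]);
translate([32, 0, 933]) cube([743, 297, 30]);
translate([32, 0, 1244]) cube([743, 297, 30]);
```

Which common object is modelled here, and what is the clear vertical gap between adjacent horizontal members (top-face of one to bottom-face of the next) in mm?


A bookshelf. The clear shelf gap is 281 mm.

Two tall side panels with 5 horizontal boards between them — a bookshelf. The first two shelf undersides are at z = 0 and z = 311; with shelf thickness 30, the clear gap is 311 − 0 − 30 = 281 mm.


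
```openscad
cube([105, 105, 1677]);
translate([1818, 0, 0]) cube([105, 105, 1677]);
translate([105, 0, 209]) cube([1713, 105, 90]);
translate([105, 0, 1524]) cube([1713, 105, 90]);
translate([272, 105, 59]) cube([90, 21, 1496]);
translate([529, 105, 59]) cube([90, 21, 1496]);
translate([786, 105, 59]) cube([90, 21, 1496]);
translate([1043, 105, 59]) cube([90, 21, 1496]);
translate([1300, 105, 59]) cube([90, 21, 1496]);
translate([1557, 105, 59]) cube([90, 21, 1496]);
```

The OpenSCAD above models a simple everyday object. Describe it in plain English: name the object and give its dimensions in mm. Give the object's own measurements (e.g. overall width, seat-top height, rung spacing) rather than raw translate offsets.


A fence section. Two 105×105 mm posts, 1677 mm tall, stand on the floor with a clear span of 1713 mm between their inner faces. Two horizontal rails of 105×90 mm section span the gap between the posts with their undersides at z = 209 mm and z = 1524 mm, flush with the posts' −y face. 6 pickets, each 90 mm wide, 21 mm thick and 1496 mm tall, are fixed to the +y face of the rails with their bottoms at z = 59 mm, spaced across the span with a 167 mm gap after the −x post and between neighbouring pickets, with 171 mm left before the +x post.


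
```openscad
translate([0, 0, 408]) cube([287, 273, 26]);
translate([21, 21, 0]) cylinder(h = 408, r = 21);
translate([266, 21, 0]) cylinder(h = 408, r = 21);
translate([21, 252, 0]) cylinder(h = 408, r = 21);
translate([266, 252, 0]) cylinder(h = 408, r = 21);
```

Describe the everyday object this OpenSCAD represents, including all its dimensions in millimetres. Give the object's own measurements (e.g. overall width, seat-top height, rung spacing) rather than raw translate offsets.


A simple wooden stool: a rectangular seat 287 mm (x) by 273 mm (y), 26 mm thick, top face at z = 434 mm, on four round legs, each 42 mm in diameter. The legs rest on z = 0, each leg's axis is inset half a diameter from the nearest pair of seat edges (so the leg's bounding box is flush with the corner).


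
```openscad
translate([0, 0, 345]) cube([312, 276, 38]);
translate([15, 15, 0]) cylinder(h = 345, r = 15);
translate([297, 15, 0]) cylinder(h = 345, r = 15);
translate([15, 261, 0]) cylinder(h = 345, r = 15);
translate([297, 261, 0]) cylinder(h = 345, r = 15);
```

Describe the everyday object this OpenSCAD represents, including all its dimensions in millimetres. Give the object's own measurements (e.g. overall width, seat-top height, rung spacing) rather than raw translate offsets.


A four-legged stool. The seat is a 312×276×38 mm slab whose top surface is at z = 383 mm; four round legs, each 30 mm in diameter, run from the floor (z = 0) to the underside of the seat, each leg's axis is inset half a diameter from the nearest pair of seat edges (so the leg's bounding box is flush with the corner).


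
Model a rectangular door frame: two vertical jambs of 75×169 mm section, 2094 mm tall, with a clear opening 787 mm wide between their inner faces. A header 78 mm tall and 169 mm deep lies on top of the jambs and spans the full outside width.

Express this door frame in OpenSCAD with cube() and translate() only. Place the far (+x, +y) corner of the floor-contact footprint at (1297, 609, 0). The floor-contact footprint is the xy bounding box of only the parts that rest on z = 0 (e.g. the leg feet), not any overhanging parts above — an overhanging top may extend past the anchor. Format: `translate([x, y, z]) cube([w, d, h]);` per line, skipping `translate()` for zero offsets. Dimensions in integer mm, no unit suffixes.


translate([360, 440, 0]) cube([75, 169, 2094]);
translate([1222, 440, 0]) cube([75, 169, 2094]);
translate([360, 440, 2094]) cube([937, 169, 78]);


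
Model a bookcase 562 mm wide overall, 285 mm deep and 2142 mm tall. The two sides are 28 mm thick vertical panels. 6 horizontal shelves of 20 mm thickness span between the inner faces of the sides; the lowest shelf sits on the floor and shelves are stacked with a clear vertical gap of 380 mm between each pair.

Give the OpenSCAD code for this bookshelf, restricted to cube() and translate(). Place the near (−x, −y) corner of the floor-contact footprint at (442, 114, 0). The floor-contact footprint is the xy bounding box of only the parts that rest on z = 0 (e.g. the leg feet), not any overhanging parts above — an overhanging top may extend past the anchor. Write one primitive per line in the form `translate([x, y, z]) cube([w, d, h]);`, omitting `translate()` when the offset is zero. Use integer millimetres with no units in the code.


translate([442, 114, 0]) cube([28, 285, 2142]);
translate([976, 114, 0]) cube([28, 285, 2142]);
translate([470, 114, 0]) cube([506, 285, 20]);
translate([470, 114, 400]) cube([506, 285, 20]);
translate([470, 114, 800]) cube([506, 285, 20]);
translate([470, 114, 1200]) cube([506, 285, 20]);
translate([470, 114, 1600]) cube([506, 285, 20]);
translate([470, 114, 2000]) cube([506, 285, 20]);


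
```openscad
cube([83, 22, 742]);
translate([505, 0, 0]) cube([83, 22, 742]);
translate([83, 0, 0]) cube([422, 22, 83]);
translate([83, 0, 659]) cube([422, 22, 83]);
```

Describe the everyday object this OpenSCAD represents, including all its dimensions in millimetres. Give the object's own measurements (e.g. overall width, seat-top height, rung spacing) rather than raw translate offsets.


A rectangular picture frame lying in the x–z plane (depth along y). The opening is 422 mm wide (x) by 576 mm tall (z), surrounded by a border 83 mm wide on all four sides. The frame is 22 mm deep and is made of two full-height vertical stiles with two horizontal rails fitted between them.


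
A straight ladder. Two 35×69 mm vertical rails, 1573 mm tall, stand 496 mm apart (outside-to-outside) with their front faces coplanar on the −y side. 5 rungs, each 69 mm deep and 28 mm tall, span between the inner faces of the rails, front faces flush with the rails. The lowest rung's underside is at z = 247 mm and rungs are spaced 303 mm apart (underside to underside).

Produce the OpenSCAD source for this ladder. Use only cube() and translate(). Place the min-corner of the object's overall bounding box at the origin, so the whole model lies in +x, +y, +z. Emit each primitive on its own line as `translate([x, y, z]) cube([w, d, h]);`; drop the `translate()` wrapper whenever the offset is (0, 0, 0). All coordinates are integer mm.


cube([35, 69, 1573]);
translate([461, 0, 0]) cube([35, 69, 1573]);
translate([35, 0, 247]) cube([426, 69, 28]);
translate([35, 0, 550]) cube([426, 69, 28]);
translate([35, 0, 853]) cube([426, 69, 28]);
translate([35, 0, 1156]) cube([426, 69, 28]);
translate([35, 0, 1459]) cube([426, 69, 28]);


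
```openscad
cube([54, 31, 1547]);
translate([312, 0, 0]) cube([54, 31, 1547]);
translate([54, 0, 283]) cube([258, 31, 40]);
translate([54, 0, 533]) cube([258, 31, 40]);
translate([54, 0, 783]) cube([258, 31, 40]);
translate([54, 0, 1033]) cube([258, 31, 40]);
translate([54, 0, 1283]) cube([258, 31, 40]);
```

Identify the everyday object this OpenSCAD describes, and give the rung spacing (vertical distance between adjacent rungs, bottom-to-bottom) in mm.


A ladder. The rung spacing is 250 mm.

Two tall 54×31 posts with 5 short bars between them — a ladder. Adjacent rungs sit at z = 283 and z = 533, so the spacing is 533 − 283 = 250 mm.


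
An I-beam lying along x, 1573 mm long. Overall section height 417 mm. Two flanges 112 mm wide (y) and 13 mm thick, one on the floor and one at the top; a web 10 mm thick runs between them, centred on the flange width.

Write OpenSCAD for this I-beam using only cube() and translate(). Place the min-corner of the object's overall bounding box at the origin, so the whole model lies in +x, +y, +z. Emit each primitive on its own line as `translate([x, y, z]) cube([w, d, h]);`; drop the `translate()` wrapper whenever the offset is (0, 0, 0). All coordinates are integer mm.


cube([1573, 112, 13]);
translate([0, 51, 13]) cube([1573, 10, 391]);
translate([0, 0, 404]) cube([1573, 112, 13]);


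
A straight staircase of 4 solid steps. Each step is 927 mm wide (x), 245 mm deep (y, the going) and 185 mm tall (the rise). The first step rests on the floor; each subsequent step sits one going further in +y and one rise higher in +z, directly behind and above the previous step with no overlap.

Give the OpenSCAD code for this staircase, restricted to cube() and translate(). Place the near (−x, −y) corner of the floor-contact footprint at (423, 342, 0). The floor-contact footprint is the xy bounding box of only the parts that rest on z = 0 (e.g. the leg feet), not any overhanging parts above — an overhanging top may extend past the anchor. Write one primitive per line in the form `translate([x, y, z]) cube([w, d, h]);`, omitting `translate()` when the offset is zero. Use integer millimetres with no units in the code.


translate([423, 342, 0]) cube([927, 245, 185]);
translate([423, 587, 185]) cube([927, 245, 185]);
translate([423, 832, 370]) cube([927, 245, 185]);
translate([423, 1077, 555]) cube([927, 245, 185]);


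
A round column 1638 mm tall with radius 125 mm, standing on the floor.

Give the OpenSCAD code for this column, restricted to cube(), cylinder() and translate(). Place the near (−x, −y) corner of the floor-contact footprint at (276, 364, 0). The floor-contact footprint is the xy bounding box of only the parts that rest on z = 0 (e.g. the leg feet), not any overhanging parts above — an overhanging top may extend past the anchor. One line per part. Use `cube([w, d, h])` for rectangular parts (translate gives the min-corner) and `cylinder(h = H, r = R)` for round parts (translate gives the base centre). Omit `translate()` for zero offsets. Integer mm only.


translate([401, 489, 0]) cylinder(h = 1638, r = 125);


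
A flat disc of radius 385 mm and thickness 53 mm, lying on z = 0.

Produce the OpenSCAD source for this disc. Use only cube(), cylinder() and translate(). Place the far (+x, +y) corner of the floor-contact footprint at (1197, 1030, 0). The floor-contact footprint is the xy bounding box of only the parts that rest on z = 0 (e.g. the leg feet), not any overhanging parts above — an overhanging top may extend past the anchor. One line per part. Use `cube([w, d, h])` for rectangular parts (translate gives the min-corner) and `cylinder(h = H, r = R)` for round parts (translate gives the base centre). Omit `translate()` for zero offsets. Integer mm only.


translate([812, 645, 0]) cylinder(h = 53, r = 385);


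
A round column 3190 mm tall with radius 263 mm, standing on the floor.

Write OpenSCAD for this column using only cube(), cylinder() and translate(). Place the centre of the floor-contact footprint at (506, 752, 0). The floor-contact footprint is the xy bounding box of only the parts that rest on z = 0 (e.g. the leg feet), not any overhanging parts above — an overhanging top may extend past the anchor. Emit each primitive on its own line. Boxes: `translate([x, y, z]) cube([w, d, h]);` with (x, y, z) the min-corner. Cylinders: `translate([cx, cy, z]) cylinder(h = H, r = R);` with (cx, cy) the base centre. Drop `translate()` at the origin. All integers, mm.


translate([506, 752, 0]) cylinder(h = 3190, r = 263);


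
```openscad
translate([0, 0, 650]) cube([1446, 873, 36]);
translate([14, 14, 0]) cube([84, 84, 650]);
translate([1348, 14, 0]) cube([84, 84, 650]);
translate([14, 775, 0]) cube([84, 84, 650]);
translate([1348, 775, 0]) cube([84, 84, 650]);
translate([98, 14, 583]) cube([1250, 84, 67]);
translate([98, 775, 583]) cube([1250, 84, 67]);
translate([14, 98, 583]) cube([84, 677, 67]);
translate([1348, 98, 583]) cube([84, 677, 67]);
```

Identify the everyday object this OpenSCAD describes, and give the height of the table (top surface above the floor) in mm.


A table. The table height is 686 mm.

A 1446×873×36 slab sits at z = 650 on four 84 mm square posts — a table. The top surface is at 650 + 36 = 686 mm.


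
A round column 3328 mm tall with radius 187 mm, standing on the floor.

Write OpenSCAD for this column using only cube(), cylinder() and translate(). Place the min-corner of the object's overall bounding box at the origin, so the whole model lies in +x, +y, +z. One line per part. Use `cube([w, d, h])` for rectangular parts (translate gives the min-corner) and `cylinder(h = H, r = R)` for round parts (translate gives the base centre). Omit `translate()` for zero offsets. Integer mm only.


translate([187, 187, 0]) cylinder(h = 3328, r = 187);


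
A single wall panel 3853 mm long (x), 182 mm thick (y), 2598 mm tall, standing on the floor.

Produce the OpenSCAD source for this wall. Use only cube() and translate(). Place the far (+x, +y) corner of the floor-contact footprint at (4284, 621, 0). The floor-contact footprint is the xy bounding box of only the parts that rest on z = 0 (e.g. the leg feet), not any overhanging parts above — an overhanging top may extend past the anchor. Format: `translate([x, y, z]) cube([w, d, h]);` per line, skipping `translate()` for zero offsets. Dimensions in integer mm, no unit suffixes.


translate([431, 439, 0]) cube([3853, 182, 2598]);


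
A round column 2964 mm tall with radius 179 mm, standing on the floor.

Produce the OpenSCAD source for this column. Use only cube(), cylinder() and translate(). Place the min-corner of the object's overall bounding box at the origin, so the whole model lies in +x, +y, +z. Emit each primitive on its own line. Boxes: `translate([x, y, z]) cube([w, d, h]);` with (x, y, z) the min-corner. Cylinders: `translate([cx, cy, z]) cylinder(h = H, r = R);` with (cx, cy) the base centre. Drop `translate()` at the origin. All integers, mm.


translate([179, 179, 0]) cylinder(h = 2964, r = 179);


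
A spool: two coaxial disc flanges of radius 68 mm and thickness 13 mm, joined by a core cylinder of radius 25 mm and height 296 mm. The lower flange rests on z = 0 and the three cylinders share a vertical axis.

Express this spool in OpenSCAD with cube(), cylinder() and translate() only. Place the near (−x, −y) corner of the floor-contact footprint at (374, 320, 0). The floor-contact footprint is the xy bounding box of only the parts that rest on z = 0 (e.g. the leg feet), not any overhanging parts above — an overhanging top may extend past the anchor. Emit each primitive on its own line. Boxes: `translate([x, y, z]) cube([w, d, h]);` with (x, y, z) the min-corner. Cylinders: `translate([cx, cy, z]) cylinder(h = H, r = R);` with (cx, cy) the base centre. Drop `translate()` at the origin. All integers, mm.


translate([442, 388, 0]) cylinder(h = 13, r = 68);
translate([442, 388, 13]) cylinder(h = 296, r = 25);
translate([442, 388, 309]) cylinder(h = 13, r = 68);


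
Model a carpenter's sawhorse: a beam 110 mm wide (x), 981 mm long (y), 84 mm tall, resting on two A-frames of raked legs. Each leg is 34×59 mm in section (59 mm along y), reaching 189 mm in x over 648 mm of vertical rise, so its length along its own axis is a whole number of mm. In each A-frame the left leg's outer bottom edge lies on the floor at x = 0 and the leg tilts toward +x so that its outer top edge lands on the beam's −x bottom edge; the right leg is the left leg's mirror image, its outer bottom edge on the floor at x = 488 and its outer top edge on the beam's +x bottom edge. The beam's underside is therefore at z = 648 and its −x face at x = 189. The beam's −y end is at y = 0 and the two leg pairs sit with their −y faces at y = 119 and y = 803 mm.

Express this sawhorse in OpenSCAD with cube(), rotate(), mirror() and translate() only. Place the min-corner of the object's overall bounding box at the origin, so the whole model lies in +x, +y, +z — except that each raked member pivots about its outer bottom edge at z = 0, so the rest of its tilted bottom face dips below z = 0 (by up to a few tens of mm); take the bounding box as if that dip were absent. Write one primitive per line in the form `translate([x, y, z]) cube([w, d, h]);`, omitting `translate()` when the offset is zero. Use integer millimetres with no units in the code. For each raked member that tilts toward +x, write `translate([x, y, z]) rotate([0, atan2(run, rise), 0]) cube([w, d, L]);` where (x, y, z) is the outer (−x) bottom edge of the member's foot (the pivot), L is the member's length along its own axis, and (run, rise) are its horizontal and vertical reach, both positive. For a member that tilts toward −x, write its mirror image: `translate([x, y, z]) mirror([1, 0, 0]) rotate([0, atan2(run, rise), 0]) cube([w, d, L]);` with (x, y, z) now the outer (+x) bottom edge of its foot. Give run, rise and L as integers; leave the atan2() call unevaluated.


translate([189, 0, 648]) cube([110, 981, 84]);
translate([0, 119, 0]) rotate([0, atan2(189, 648), 0]) cube([34, 59, 675]);
translate([488, 119, 0]) mirror([1, 0, 0]) rotate([0, atan2(189, 648), 0]) cube([34, 59, 675]);
translate([0, 803, 0]) rotate([0, atan2(189, 648), 0]) cube([34, 59, 675]);
translate([488, 803, 0]) mirror([1, 0, 0]) rotate([0, atan2(189, 648), 0]) cube([34, 59, 675]);


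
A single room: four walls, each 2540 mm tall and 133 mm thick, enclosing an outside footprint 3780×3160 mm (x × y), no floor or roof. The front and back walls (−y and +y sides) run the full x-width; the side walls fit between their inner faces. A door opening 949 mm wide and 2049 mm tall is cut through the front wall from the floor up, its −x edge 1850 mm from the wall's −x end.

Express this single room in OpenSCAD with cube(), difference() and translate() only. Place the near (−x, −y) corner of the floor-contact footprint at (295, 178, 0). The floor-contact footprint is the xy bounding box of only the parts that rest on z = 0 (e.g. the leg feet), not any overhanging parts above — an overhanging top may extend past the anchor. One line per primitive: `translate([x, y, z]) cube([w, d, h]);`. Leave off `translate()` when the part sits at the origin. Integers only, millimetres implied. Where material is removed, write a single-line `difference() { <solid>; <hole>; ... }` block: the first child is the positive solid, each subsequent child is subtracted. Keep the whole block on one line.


difference() { translate([295, 178, 0]) cube([3780, 133, 2540]); translate([2145, 178, 0]) cube([949, 133, 2049]); }
translate([295, 3205, 0]) cube([3780, 133, 2540]);
translate([295, 311, 0]) cube([133, 2894, 2540]);
translate([3942, 311, 0]) cube([133, 2894, 2540]);
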